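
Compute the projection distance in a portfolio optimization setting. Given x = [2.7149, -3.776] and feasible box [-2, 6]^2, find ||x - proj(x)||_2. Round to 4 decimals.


Project each component onto [-2, 6].
clip(2.7149) = 2.7149, clip(-3.776) = -2.0
Projection = [2.7149, -2.0]
Squared diffs: [0.0, 3.1542]
Distance = sqrt(3.1542) = 1.776


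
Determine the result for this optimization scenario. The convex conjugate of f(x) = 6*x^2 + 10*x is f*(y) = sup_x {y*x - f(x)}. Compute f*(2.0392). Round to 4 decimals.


f*(y) = sup_x {y*x - a*x^2 - b*x} = sup_x {(y-b)*x - a*x^2}
FOC: (y - b) - 2a*x = 0 => x* = (y - b)/(2a)
x* = (2.0392 - 10)/(2*6) = -0.6634
f*(2.0392) = (y-b)^2/(4a) = (2.0392 - 10)^2/(4*6)
= 63.3743/24 = 2.6406


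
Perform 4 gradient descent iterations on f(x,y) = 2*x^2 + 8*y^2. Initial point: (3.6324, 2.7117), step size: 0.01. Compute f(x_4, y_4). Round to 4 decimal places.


Gradient descent on f(x,y) = 2*x^2 + 8*y^2.
Starting point: (3.6324, 2.7117), alpha = 0.01
Step 1: grad_x = 2*2*3.6324 = 14.5296, grad_y = 2*8*2.7117 = 43.3872
  x_1 = 3.6324 - 0.01*14.5296 = 3.4871
  y_1 = 2.7117 - 0.01*43.3872 = 2.2778
Step 2: grad_x = 2*2*3.4871 = 13.9484, grad_y = 2*8*2.2778 = 36.4452
  x_2 = 3.4871 - 0.01*13.9484 = 3.3476
  y_2 = 2.2778 - 0.01*36.4452 = 1.9134
Step 3: grad_x = 2*2*3.3476 = 13.3905, grad_y = 2*8*1.9134 = 30.614
  x_3 = 3.3476 - 0.01*13.3905 = 3.2137
  y_3 = 1.9134 - 0.01*30.614 = 1.6072
Step 4: grad_x = 2*2*3.2137 = 12.8549, grad_y = 2*8*1.6072 = 25.7158
  x_4 = 3.2137 - 0.01*12.8549 = 3.0852
  y_4 = 1.6072 - 0.01*25.7158 = 1.3501
f(3.0852, 1.3501) = 2*3.0852^2 + 8*1.3501^2 = 33.6182


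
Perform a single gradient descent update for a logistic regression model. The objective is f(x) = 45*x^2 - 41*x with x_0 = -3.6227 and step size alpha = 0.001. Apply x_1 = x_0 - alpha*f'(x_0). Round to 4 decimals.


We compute the gradient at x_0 and apply the update.
f'(x) = 90*x - 41
f'(-3.6227) = 90*-3.6227 - 41 = -367.043
x_1 = -3.6227 - 0.001*-367.043 = -3.2557


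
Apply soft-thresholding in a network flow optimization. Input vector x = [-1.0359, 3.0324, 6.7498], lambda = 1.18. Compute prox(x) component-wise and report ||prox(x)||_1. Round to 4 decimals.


Soft-thresholding with lambda = 1.18:
prox(-1.0359) = sign(-1.0359)*max(|-1.0359| - 1.18, 0) = 0.0
prox(3.0324) = sign(3.0324)*max(|3.0324| - 1.18, 0) = 1.8524
prox(6.7498) = sign(6.7498)*max(|6.7498| - 1.18, 0) = 5.5698
prox(x) = [0.0, 1.8524, 5.5698]
||prox(x)||_1 = 0.0 + 1.8524 + 5.5698 = 7.4222


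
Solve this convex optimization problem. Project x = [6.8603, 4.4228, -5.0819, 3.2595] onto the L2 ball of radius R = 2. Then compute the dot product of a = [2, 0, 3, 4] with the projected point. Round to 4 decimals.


Step 1: Compute ||x|| (intermediates to 6 decimals).
||x|| = sqrt(6.8603^2 + 4.4228^2 + (-5.0819)^2 + 3.2595^2) = 10.152582
Step 2: Project.
Since ||x|| > R, scale = R/||x|| = 2/10.152582 = 0.196994, proj(x) = scale * x
proj(x) = [1.351438, 0.871265, -1.001104, 0.642102]
Step 3: Dot product.
a^T * proj(x) = 2*1.351438 + 0*0.871265 + 3*(-1.001104) + 4*0.642102 = 2.268


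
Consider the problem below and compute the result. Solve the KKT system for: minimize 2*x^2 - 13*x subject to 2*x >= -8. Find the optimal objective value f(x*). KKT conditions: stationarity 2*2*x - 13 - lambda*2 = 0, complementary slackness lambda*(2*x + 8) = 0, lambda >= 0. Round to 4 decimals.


Step 1: Try lambda = 0 (constraint inactive).
Stationarity: 2*2*x - 13 = 0
x* = 13/(2*2) = 3.25
Check constraint: 2*3.25 = 6.5 >= -8 -- satisfied.
Step 2: Compute optimal value.
f(x*) = 2*3.25^2 - 13*3.25 = -21.125


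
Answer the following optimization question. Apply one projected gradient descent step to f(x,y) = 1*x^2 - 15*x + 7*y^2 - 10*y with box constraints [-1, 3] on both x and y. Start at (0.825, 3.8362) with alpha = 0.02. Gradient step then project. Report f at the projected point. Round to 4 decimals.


Step 1: Compute gradient at (0.825, 3.8362).
grad_x = 2*1*0.825 - 15 = -13.35
grad_y = 2*7*3.8362 - 10 = 43.7068
Step 2: Gradient step.
x_raw = 0.825 - 0.02*-13.35 = 1.092
y_raw = 3.8362 - 0.02*43.7068 = 2.9621
Step 3: Project onto [-1, 3].
x_proj = clip(1.092) = 1.092
y_proj = clip(2.9621) = 2.9621
Step 4: Evaluate f.
f(1.092, 2.9621) = 16.6086


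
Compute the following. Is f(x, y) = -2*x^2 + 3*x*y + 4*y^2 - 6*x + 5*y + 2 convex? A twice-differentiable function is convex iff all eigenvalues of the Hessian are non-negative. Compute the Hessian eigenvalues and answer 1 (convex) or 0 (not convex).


The Hessian of f(x,y) = -2*x^2 + 3*x*y + 4*y^2 - 6*x + 5*y + 2 is:
H = [[-4, 3], [3, 8]]
Trace = -4 + 8 = 4
Determinant = -4*8 - (3)^2 = -41
Discriminant = (4)^2 - 4*-41 = 180.0
Eigenvalues: lambda_1 = -4.7082, lambda_2 = 8.7082
The function is not convex.

0


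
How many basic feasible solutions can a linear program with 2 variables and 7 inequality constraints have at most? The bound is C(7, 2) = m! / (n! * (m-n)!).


Each vertex corresponds to some choice of n active constraints out of m, so the number of vertices is at most C(m, n) = m! / (n!(m-n)!).
m = 7, n = 2
Numerator: 7 * 6
Denominator: 2! = 2
C(7, 2) = 21


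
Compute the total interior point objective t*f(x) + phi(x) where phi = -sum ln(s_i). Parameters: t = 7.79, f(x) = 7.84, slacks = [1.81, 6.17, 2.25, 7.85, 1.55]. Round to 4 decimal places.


Step 1: Compute log-barrier.
ln values: [0.5933, 1.8197, 0.8109, 2.0605, 0.4383]
phi = -(0.5933 + 1.8197 + 0.8109 + 2.0605 + 0.4383) = -5.7227
Step 2: Compute augmented objective.
t*f(x) = 7.79*7.84 = 61.0736
Total = 61.0736 - 5.7227 = 55.3509


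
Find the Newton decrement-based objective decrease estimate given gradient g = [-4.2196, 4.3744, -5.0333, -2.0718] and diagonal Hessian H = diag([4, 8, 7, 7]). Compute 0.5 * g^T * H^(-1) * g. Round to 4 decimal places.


Step 1: H is diagonal, so H^(-1) * g = [-1.0549, 0.5468, -0.719, -0.296].
Step 2: g^T H^(-1) g = sum_i g_i^2 / H_ii
  = (-4.2196)^2/4 + (4.3744)^2/8 + (-5.0333)^2/7 + (-2.0718)^2/7
  = 4.4513 + 2.3919 + 3.6192 + 0.6132 = 11.0755
Step 3: Objective decrease = 0.5 * g^T H^(-1) g = 5.5378


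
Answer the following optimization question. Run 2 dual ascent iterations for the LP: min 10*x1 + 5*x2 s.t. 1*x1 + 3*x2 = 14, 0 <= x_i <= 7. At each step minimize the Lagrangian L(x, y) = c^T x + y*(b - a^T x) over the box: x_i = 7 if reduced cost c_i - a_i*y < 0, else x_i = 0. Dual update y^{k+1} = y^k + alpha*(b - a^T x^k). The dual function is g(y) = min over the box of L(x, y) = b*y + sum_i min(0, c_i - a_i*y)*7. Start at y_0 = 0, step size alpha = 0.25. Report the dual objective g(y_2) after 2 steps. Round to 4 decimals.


Dual ascent for LP: min 10*x1 + 5*x2, 1*x1 + 3*x2 = 14, 0 <= x_i <= 7
Step 1: y^k = 0.0, reduced costs: (10.0, 5.0)
  x^k = (0.0, 0.0), subgradient = b - a^T x = 14.0
  y^{k+1} = 0.0 + 0.25*14.0 = 3.5
Step 2: y^k = 3.5, reduced costs: (6.5, -5.5)
  x^k = (0.0, 7.0), subgradient = b - a^T x = -7.0
  y^{k+1} = 3.5 + 0.25*-7.0 = 1.75
Dual objective at y_2 = 1.75: reduced costs (8.25, -0.25), box minimizer x = (0.0, 7.0)
g(y_2) = b*y + (c1 - a1*y)*x1 + (c2 - a2*y)*x2 = 14*1.75 + 8.25*0.0 + (-0.25)*7.0 = 24.5 + 0.0 - 1.75 = 22.75


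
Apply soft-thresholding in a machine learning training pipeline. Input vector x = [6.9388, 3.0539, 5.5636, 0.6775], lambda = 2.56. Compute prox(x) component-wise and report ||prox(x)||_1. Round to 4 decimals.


Soft-thresholding with lambda = 2.56:
prox(6.9388) = sign(6.9388)*max(|6.9388| - 2.56, 0) = 4.3788
prox(3.0539) = sign(3.0539)*max(|3.0539| - 2.56, 0) = 0.4939
prox(5.5636) = sign(5.5636)*max(|5.5636| - 2.56, 0) = 3.0036
prox(0.6775) = sign(0.6775)*max(|0.6775| - 2.56, 0) = 0.0
prox(x) = [4.3788, 0.4939, 3.0036, 0.0]
||prox(x)||_1 = 4.3788 + 0.4939 + 3.0036 + 0.0 = 7.8763


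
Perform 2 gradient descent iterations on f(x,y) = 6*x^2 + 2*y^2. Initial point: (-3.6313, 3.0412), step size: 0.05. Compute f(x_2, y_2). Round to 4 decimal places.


Gradient descent on f(x,y) = 6*x^2 + 2*y^2.
Starting point: (-3.6313, 3.0412), alpha = 0.05
Step 1: grad_x = 2*6*-3.6313 = -43.5756, grad_y = 2*2*3.0412 = 12.1648
  x_1 = -3.6313 - 0.05*-43.5756 = -1.4525
  y_1 = 3.0412 - 0.05*12.1648 = 2.433
Step 2: grad_x = 2*6*-1.4525 = -17.4302, grad_y = 2*2*2.433 = 9.7318
  x_2 = -1.4525 - 0.05*-17.4302 = -0.581
  y_2 = 2.433 - 0.05*9.7318 = 1.9464
f(-0.581, 1.9464) = 6*(-0.581)^2 + 2*1.9464^2 = 9.6021


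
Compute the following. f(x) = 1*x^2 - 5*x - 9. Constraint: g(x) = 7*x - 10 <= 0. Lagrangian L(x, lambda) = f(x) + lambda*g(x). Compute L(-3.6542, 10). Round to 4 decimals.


Step 1: Evaluate f(x).
f(-3.6542) = 1*(-3.6542)^2 - 5*(-3.6542) - 9 = 22.6242
Step 2: Evaluate g(x).
g(-3.6542) = 7*-3.6542 - 10 = -35.5794
Step 3: Compute Lagrangian.
L = 22.6242 + 10*-35.5794 = -333.1698


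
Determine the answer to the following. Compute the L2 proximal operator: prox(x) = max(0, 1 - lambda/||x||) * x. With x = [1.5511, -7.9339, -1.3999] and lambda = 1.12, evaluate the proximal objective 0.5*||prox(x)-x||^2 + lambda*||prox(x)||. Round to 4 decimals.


Step 1: Compute ||x||.
||x|| = 8.2044
Step 2: Compute scaling factor.
scale = max(0, 1 - 1.12/8.2044) = 0.8635
Step 3: prox(x) = [1.3394, -6.8508, -1.2088]
||prox(x)|| = 7.0844
Step 4: Proximal objective.
0.5*||prox-x||^2 = 0.6272
lambda*||prox|| = 7.9345
Total = 8.5617


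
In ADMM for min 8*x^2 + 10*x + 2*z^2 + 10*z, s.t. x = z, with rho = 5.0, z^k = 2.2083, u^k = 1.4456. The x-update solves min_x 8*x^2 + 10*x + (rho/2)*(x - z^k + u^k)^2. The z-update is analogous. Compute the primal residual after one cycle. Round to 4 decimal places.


ADMM iteration with rho = 5.0, z^k = 2.2083, u^k = 1.4456
Step 1: x-update.
Minimize 8*x^2 + 10*x + (5.0/2)*(x - 2.2083 + 1.4456)^2
FOC: (2*8 + 5.0)*x = -10 + 5.0*(2.2083 - 1.4456)
x^{k+1} = -0.2946
Step 2: z-update.
Minimize 2*z^2 + 10*z + (5.0/2)*(-0.2946 - z + 1.4456)^2
FOC: (2*2 + 5.0)*z = -10 + 5.0*(-0.2946 + 1.4456)
z^{k+1} = -0.4717
Step 3: u-update.
u^{k+1} = 1.4456 - 0.2946 + 0.4717 = 1.6227
Step 4: Primal residual = |-0.2946 + 0.4717| = 0.1771


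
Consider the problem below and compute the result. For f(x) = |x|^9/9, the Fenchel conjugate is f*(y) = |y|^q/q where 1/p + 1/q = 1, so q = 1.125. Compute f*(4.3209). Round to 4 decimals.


The conjugate exponent q satisfies 1/p + 1/q = 1.
p = 9, so q = 9/(9 - 1) = 1.125
|y|^q = 4.3209^1.125 = 5.1883
f*(4.3209) = 5.1883 / 1.125 = 4.6118


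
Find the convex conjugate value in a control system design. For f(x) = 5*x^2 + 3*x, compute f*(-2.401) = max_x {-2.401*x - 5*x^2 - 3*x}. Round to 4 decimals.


f*(y) = sup_x {y*x - a*x^2 - b*x} = sup_x {(y-b)*x - a*x^2}
FOC: (y - b) - 2a*x = 0 => x* = (y - b)/(2a)
x* = (-2.401 - 3)/(2*5) = -0.5401
f*(-2.401) = (y-b)^2/(4a) = (-2.401 - 3)^2/(4*5)
= 29.1708/20 = 1.4585


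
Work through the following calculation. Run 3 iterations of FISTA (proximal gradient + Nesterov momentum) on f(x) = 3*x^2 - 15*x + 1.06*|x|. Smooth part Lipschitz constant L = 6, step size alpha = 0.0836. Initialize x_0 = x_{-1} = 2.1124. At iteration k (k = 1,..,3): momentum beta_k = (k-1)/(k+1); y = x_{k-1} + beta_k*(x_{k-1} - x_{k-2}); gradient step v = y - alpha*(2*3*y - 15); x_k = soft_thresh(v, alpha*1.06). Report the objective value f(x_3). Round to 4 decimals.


FISTA on f(x) = 3*x^2 - 15*x + 1.06*|x|
L = 6, alpha = 0.0836
Iteration 1: beta = 0.0, y = 2.1124 + 0.0*(2.1124 - 2.1124) = 2.1124
  grad(y) = -2.3256, v = y - alpha*grad = 2.3068
  prox(v) = soft_thresh(2.3068, 0.0886) = 2.2182
Iteration 2: beta = 0.3333, y = 2.2182 + 0.3333*(2.2182 - 2.1124) = 2.2535
  grad(y) = -1.4792, v = y - alpha*grad = 2.3771
  prox(v) = soft_thresh(2.3771, 0.0886) = 2.2885
Iteration 3: beta = 0.5, y = 2.2885 + 0.5*(2.2885 - 2.2182) = 2.3237
  grad(y) = -1.058, v = y - alpha*grad = 2.4121
  prox(v) = soft_thresh(2.4121, 0.0886) = 2.3235
f(x_3) = 3*2.3235^2 - 15*2.3235 + 1.06*|2.3235| = -16.1936


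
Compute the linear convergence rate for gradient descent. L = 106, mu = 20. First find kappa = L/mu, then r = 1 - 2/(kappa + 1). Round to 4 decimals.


Step 1: Compute the condition number.
kappa = L/mu = 106/20 = 5.3
Step 2: Compute the convergence rate.
r = 1 - 2/(kappa + 1) = 1 - 2*mu/(L + mu) = (L - mu)/(L + mu) = 86/126 = 0.6825


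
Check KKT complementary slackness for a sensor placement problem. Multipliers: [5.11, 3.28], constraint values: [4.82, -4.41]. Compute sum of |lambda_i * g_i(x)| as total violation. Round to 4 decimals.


KKT complementary slackness check:
lambda_1 * g_1 = 5.11 * 4.82 = 24.6302
lambda_2 * g_2 = 3.28 * -4.41 = -14.4648
Total violation = 24.6302 + 14.4648 = 39.095


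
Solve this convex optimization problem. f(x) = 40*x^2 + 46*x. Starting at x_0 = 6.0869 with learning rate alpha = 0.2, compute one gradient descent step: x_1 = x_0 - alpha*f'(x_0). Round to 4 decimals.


We compute the gradient at x_0 and apply the update.
f'(x) = 80*x + 46
f'(6.0869) = 80*6.0869 + 46 = 532.952
x_1 = 6.0869 - 0.2*532.952 = -100.5035


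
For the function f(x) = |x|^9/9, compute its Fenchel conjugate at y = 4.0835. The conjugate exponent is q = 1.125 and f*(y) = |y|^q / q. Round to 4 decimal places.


The conjugate exponent q satisfies 1/p + 1/q = 1.
p = 9, so q = 9/(9 - 1) = 1.125
|y|^q = 4.0835^1.125 = 4.8687
f*(4.0835) = 4.8687 / 1.125 = 4.3277


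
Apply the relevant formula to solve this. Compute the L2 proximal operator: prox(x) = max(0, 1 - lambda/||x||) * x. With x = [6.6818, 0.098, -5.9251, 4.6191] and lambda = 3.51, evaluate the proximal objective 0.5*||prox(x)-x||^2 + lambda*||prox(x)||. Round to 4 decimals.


Step 1: Compute ||x||.
||x|| = 10.0548
Step 2: Compute scaling factor.
scale = max(0, 1 - 3.51/10.0548) = 0.6509
Step 3: prox(x) = [4.3493, 0.0638, -3.8567, 3.0066]
||prox(x)|| = 6.5448
Step 4: Proximal objective.
0.5*||prox-x||^2 = 6.1601
lambda*||prox|| = 22.9722
Total = 29.1323


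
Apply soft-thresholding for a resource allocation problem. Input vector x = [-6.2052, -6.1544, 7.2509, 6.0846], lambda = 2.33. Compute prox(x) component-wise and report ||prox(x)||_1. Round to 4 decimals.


Soft-thresholding with lambda = 2.33:
prox(-6.2052) = sign(-6.2052)*max(|-6.2052| - 2.33, 0) = -3.8752
prox(-6.1544) = sign(-6.1544)*max(|-6.1544| - 2.33, 0) = -3.8244
prox(7.2509) = sign(7.2509)*max(|7.2509| - 2.33, 0) = 4.9209
prox(6.0846) = sign(6.0846)*max(|6.0846| - 2.33, 0) = 3.7546
prox(x) = [-3.8752, -3.8244, 4.9209, 3.7546]
||prox(x)||_1 = 3.8752 + 3.8244 + 4.9209 + 3.7546 = 16.3751


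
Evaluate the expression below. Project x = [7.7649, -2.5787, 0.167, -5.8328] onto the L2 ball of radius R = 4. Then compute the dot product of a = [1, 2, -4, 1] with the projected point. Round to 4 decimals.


Step 1: Compute ||x|| (intermediates to 6 decimals).
||x|| = sqrt(7.7649^2 + (-2.5787)^2 + 0.167^2 + (-5.8328)^2) = 10.049518
Step 2: Project.
Since ||x|| > R, scale = R/||x|| = 4/10.049518 = 0.398029, proj(x) = scale * x
proj(x) = [3.090655, -1.026397, 0.066471, -2.321624]
Step 3: Dot product.
a^T * proj(x) = 1*3.090655 + 2*(-1.026397) - 4*0.066471 + 1*(-2.321624) = -1.5496


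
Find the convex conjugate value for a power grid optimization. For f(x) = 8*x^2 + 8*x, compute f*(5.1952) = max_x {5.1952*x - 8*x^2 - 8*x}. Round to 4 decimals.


f*(y) = sup_x {y*x - a*x^2 - b*x} = sup_x {(y-b)*x - a*x^2}
FOC: (y - b) - 2a*x = 0 => x* = (y - b)/(2a)
x* = (5.1952 - 8)/(2*8) = -0.1753
f*(5.1952) = (y-b)^2/(4a) = (5.1952 - 8)^2/(4*8)
= 7.8669/32 = 0.2458


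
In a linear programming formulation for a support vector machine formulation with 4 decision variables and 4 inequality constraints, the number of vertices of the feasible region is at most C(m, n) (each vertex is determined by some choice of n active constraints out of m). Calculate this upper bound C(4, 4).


Each vertex corresponds to some choice of n active constraints out of m, so the number of vertices is at most C(m, n) = m! / (n!(m-n)!).
m = 4, n = 4
Numerator: 4 * 3 * 2 * 1
Denominator: 4! = 24
C(4, 4) = 1


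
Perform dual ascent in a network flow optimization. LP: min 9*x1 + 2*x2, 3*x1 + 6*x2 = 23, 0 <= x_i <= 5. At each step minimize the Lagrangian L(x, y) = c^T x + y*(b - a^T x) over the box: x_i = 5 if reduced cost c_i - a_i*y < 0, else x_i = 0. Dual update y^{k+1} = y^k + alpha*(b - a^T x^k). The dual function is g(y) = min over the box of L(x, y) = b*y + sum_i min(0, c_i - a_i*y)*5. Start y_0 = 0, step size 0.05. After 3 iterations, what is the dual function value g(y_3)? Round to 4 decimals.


Dual ascent for LP: min 9*x1 + 2*x2, 3*x1 + 6*x2 = 23, 0 <= x_i <= 5
Step 1: y^k = 0.0, reduced costs: (9.0, 2.0)
  x^k = (0.0, 0.0), subgradient = b - a^T x = 23.0
  y^{k+1} = 0.0 + 0.05*23.0 = 1.15
Step 2: y^k = 1.15, reduced costs: (5.55, -4.9)
  x^k = (0.0, 5.0), subgradient = b - a^T x = -7.0
  y^{k+1} = 1.15 + 0.05*-7.0 = 0.8
Step 3: y^k = 0.8, reduced costs: (6.6, -2.8)
  x^k = (0.0, 5.0), subgradient = b - a^T x = -7.0
  y^{k+1} = 0.8 + 0.05*-7.0 = 0.45
Dual objective at y_3 = 0.45: reduced costs (7.65, -0.7), box minimizer x = (0.0, 5.0)
g(y_3) = b*y + (c1 - a1*y)*x1 + (c2 - a2*y)*x2 = 23*0.45 + 7.65*0.0 + (-0.7)*5.0 = 10.35 + 0.0 - 3.5 = 6.85


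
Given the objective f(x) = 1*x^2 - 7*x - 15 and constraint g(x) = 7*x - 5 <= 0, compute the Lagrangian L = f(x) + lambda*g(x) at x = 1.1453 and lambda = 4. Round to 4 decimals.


Step 1: Evaluate f(x).
f(1.1453) = 1*1.1453^2 - 7*1.1453 - 15 = -21.7054
Step 2: Evaluate g(x).
g(1.1453) = 7*1.1453 - 5 = 3.0171
Step 3: Compute Lagrangian.
L = -21.7054 + 4*3.0171 = -9.637


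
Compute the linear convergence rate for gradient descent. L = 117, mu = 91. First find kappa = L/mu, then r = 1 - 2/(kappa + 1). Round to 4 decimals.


Step 1: Compute the condition number.
kappa = L/mu = 117/91 = 1.2857
Step 2: Compute the convergence rate.
r = 1 - 2/(kappa + 1) = 1 - 2*mu/(L + mu) = (L - mu)/(L + mu) = 26/208 = 0.125


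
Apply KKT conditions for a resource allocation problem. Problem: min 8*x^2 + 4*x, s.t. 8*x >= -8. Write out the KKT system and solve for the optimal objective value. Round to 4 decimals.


Step 1: Try lambda = 0 (constraint inactive).
Stationarity: 2*8*x + 4 = 0
x* = -4/(2*8) = -0.25
Check constraint: 8*-0.25 = -2.0 >= -8 -- satisfied.
Step 2: Compute optimal value.
f(x*) = 8*(-0.25)^2 + 4*(-0.25) = -0.5


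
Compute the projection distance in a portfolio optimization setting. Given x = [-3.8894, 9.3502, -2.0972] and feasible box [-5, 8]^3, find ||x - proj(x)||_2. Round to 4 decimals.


Project each component onto [-5, 8].
clip(-3.8894) = -3.8894, clip(9.3502) = 8.0, clip(-2.0972) = -2.0972
Projection = [-3.8894, 8.0, -2.0972]
Squared diffs: [0.0, 1.823, 0.0]
Distance = sqrt(1.823) = 1.3502


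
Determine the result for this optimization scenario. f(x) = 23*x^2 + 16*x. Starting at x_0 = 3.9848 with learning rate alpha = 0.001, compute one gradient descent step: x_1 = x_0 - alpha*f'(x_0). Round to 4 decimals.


We compute the gradient at x_0 and apply the update.
f'(x) = 46*x + 16
f'(3.9848) = 46*3.9848 + 16 = 199.3008
x_1 = 3.9848 - 0.001*199.3008 = 3.7855


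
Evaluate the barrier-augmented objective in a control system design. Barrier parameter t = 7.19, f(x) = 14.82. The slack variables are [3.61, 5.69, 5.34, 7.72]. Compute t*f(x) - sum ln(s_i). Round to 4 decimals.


Step 1: Compute log-barrier.
ln values: [1.2837, 1.7387, 1.6752, 2.0438]
phi = -(1.2837 + 1.7387 + 1.6752 + 2.0438) = -6.7415
Step 2: Compute augmented objective.
t*f(x) = 7.19*14.82 = 106.5558
Total = 106.5558 - 6.7415 = 99.8143


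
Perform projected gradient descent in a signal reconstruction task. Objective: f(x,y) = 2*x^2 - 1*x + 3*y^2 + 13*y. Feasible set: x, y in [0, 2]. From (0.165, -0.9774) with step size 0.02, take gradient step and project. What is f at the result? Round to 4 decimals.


Step 1: Compute gradient at (0.165, -0.9774).
grad_x = 2*2*0.165 - 1 = -0.34
grad_y = 2*3*-0.9774 + 13 = 7.1356
Step 2: Gradient step.
x_raw = 0.165 - 0.02*-0.34 = 0.1718
y_raw = -0.9774 - 0.02*7.1356 = -1.1201
Step 3: Project onto [0, 2].
x_proj = clip(0.1718) = 0.1718
y_proj = clip(-1.1201) = 0.0
Step 4: Evaluate f.
f(0.1718, 0.0) = -0.1128


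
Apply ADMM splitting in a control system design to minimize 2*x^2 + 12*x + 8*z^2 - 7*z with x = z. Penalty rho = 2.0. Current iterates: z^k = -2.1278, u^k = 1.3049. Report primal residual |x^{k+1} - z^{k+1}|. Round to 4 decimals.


ADMM iteration with rho = 2.0, z^k = -2.1278, u^k = 1.3049
Step 1: x-update.
Minimize 2*x^2 + 12*x + (2.0/2)*(x + 2.1278 + 1.3049)^2
FOC: (2*2 + 2.0)*x = -12 + 2.0*(-2.1278 - 1.3049)
x^{k+1} = -3.1442
Step 2: z-update.
Minimize 8*z^2 - 7*z + (2.0/2)*(-3.1442 - z + 1.3049)^2
FOC: (2*8 + 2.0)*z = 7 + 2.0*(-3.1442 + 1.3049)
z^{k+1} = 0.1845
Step 3: u-update.
u^{k+1} = 1.3049 - 3.1442 - 0.1845 = -2.0239
Step 4: Primal residual = |-3.1442 - 0.1845| = 3.3288


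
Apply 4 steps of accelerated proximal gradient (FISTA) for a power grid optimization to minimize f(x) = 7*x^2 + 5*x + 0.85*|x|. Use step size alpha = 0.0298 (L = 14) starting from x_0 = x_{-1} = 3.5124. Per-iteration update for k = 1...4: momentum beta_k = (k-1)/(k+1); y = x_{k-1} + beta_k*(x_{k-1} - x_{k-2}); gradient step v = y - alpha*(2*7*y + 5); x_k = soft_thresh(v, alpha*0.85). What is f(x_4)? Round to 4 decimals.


FISTA on f(x) = 7*x^2 + 5*x + 0.85*|x|
L = 14, alpha = 0.0298
Iteration 1: beta = 0.0, y = 3.5124 + 0.0*(3.5124 - 3.5124) = 3.5124
  grad(y) = 54.1736, v = y - alpha*grad = 1.898
  prox(v) = soft_thresh(1.898, 0.0253) = 1.8727
Iteration 2: beta = 0.3333, y = 1.8727 + 0.3333*(1.8727 - 3.5124) = 1.3261
  grad(y) = 23.5658, v = y - alpha*grad = 0.6239
  prox(v) = soft_thresh(0.6239, 0.0253) = 0.5985
Iteration 3: beta = 0.5, y = 0.5985 + 0.5*(0.5985 - 1.8727) = -0.0385
  grad(y) = 4.4604, v = y - alpha*grad = -0.1715
  prox(v) = soft_thresh(-0.1715, 0.0253) = -0.1461
Iteration 4: beta = 0.6, y = -0.1461 + 0.6*(-0.1461 - 0.5985) = -0.5929
  grad(y) = -3.3011, v = y - alpha*grad = -0.4946
  prox(v) = soft_thresh(-0.4946, 0.0253) = -0.4692
f(x_4) = 7*(-0.4692)^2 + 5*(-0.4692) + 0.85*|-0.4692| = -0.4061


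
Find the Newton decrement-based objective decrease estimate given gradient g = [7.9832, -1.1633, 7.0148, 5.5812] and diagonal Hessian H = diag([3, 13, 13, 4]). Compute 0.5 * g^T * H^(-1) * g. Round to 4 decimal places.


Step 1: H is diagonal, so H^(-1) * g = [2.6611, -0.0895, 0.5396, 1.3953].
Step 2: g^T H^(-1) g = sum_i g_i^2 / H_ii
  = (7.9832)^2/3 + (-1.1633)^2/13 + (7.0148)^2/13 + (5.5812)^2/4
  = 21.2438 + 0.1041 + 3.7852 + 7.7874 = 32.9206
Step 3: Objective decrease = 0.5 * g^T H^(-1) g = 16.4603


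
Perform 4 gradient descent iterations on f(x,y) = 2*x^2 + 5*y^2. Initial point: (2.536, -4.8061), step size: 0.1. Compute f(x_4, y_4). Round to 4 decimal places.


Gradient descent on f(x,y) = 2*x^2 + 5*y^2.
Starting point: (2.536, -4.8061), alpha = 0.1
Step 1: grad_x = 2*2*2.536 = 10.144, grad_y = 2*5*-4.8061 = -48.061
  x_1 = 2.536 - 0.1*10.144 = 1.5216
  y_1 = -4.8061 - 0.1*-48.061 = 0.0
Step 2: grad_x = 2*2*1.5216 = 6.0864, grad_y = 2*5*0.0 = 0.0
  x_2 = 1.5216 - 0.1*6.0864 = 0.913
  y_2 = 0.0 - 0.1*0.0 = 0.0
Step 3: grad_x = 2*2*0.913 = 3.6518, grad_y = 2*5*0.0 = 0.0
  x_3 = 0.913 - 0.1*3.6518 = 0.5478
  y_3 = 0.0 - 0.1*0.0 = 0.0
Step 4: grad_x = 2*2*0.5478 = 2.1911, grad_y = 2*5*0.0 = 0.0
  x_4 = 0.5478 - 0.1*2.1911 = 0.3287
  y_4 = 0.0 - 0.1*0.0 = 0.0
f(0.3287, 0.0) = 2*0.3287^2 + 5*0.0^2 = 0.216


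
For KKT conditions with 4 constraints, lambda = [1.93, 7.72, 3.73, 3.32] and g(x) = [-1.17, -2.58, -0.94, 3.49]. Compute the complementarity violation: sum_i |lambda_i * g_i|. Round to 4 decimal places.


KKT complementary slackness check:
lambda_1 * g_1 = 1.93 * -1.17 = -2.2581
lambda_2 * g_2 = 7.72 * -2.58 = -19.9176
lambda_3 * g_3 = 3.73 * -0.94 = -3.5062
lambda_4 * g_4 = 3.32 * 3.49 = 11.5868
Total violation = 2.2581 + 19.9176 + 3.5062 + 11.5868 = 37.2687


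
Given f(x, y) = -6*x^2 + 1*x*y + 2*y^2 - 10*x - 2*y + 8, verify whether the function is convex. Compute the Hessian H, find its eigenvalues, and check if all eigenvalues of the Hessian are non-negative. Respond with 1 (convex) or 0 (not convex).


The Hessian of f(x,y) = -6*x^2 + 1*x*y + 2*y^2 - 10*x - 2*y + 8 is:
H = [[-12, 1], [1, 4]]
Trace = -12 + 4 = -8
Determinant = -12*4 - (1)^2 = -49
Discriminant = (-8)^2 - 4*-49 = 260.0
Eigenvalues: lambda_1 = -12.0623, lambda_2 = 4.0623
The function is not convex.

0


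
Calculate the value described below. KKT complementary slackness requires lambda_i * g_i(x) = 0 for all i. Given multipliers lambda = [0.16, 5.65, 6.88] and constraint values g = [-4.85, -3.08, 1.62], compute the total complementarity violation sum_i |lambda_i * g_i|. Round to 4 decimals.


KKT complementary slackness check:
lambda_1 * g_1 = 0.16 * -4.85 = -0.776
lambda_2 * g_2 = 5.65 * -3.08 = -17.402
lambda_3 * g_3 = 6.88 * 1.62 = 11.1456
Total violation = 0.776 + 17.402 + 11.1456 = 29.3236


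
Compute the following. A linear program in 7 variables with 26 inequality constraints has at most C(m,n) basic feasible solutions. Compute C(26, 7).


Each vertex corresponds to some choice of n active constraints out of m, so the number of vertices is at most C(m, n) = m! / (n!(m-n)!).
m = 26, n = 7
Numerator: 26 * 25 * 24 * 23 * 22 * 21 * 20
Denominator: 7! = 5040
C(26, 7) = 657800


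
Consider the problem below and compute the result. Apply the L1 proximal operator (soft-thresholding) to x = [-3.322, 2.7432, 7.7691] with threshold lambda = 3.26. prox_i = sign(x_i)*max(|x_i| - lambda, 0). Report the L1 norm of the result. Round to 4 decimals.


Soft-thresholding with lambda = 3.26:
prox(-3.322) = sign(-3.322)*max(|-3.322| - 3.26, 0) = -0.062
prox(2.7432) = sign(2.7432)*max(|2.7432| - 3.26, 0) = 0.0
prox(7.7691) = sign(7.7691)*max(|7.7691| - 3.26, 0) = 4.5091
prox(x) = [-0.062, 0.0, 4.5091]
||prox(x)||_1 = 0.062 + 0.0 + 4.5091 = 4.5711


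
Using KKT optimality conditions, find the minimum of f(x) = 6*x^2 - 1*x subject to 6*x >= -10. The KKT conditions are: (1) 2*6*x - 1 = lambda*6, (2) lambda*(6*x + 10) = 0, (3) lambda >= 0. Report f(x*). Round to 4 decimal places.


Step 1: Try lambda = 0 (constraint inactive).
Stationarity: 2*6*x - 1 = 0
x* = 1/(2*6) = 1/12 = 0.0833 (rounded; the exact value 1/12 is used below)
Check constraint: 6*0.0833 = 0.4998 >= -10 -- satisfied.
Step 2: Compute optimal value.
f(x*) = 6*(1/12)^2 - 1*(1/12) = -0.0417


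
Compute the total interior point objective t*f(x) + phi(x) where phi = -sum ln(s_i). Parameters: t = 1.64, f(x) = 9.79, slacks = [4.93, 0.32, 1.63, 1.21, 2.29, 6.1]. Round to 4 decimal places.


Step 1: Compute log-barrier.
ln values: [1.5953, -1.1394, 0.4886, 0.1906, 0.8286, 1.8083]
phi = -(1.5953 - 1.1394 + 0.4886 + 0.1906 + 0.8286 + 1.8083) = -3.7719
Step 2: Compute augmented objective.
t*f(x) = 1.64*9.79 = 16.0556
Total = 16.0556 - 3.7719 = 12.2837


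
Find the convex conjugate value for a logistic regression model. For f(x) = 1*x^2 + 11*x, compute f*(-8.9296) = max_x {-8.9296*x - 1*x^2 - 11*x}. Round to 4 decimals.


f*(y) = sup_x {y*x - a*x^2 - b*x} = sup_x {(y-b)*x - a*x^2}
FOC: (y - b) - 2a*x = 0 => x* = (y - b)/(2a)
x* = (-8.9296 - 11)/(2*1) = -9.9648
f*(-8.9296) = (y-b)^2/(4a) = (-8.9296 - 11)^2/(4*1)
= 397.189/4 = 99.2972


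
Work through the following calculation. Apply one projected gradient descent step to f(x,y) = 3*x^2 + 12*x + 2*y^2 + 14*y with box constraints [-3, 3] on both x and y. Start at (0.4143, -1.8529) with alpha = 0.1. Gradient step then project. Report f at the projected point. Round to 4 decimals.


Step 1: Compute gradient at (0.4143, -1.8529).
grad_x = 2*3*0.4143 + 12 = 14.4858
grad_y = 2*2*-1.8529 + 14 = 6.5884
Step 2: Gradient step.
x_raw = 0.4143 - 0.1*14.4858 = -1.0343
y_raw = -1.8529 - 0.1*6.5884 = -2.5117
Step 3: Project onto [-3, 3].
x_proj = clip(-1.0343) = -1.0343
y_proj = clip(-2.5117) = -2.5117
Step 4: Evaluate f.
f(-1.0343, -2.5117) = -31.7488


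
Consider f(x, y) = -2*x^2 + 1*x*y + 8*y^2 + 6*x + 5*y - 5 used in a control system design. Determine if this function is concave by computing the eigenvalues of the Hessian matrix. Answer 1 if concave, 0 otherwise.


The Hessian of f(x,y) = -2*x^2 + 1*x*y + 8*y^2 + 6*x + 5*y - 5 is:
H = [[-4, 1], [1, 16]]
Trace = -4 + 16 = 12
Determinant = -4*16 - (1)^2 = -65
Discriminant = (12)^2 - 4*-65 = 404.0
Eigenvalues: lambda_1 = -4.0499, lambda_2 = 16.0499
The function is not concave.

0


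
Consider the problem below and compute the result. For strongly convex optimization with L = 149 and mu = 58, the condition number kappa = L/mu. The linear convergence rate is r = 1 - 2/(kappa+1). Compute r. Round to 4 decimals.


Step 1: Compute the condition number.
kappa = L/mu = 149/58 = 2.569
Step 2: Compute the convergence rate.
r = 1 - 2/(kappa + 1) = 1 - 2*mu/(L + mu) = (L - mu)/(L + mu) = 91/207 = 0.4396


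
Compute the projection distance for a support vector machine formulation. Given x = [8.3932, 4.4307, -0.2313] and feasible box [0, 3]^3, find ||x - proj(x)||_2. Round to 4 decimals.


Project each component onto [0, 3].
clip(8.3932) = 3.0, clip(4.4307) = 3.0, clip(-0.2313) = 0.0
Projection = [3.0, 3.0, 0.0]
Squared diffs: [29.0866, 2.0469, 0.0535]
Distance = sqrt(31.187) = 5.5845


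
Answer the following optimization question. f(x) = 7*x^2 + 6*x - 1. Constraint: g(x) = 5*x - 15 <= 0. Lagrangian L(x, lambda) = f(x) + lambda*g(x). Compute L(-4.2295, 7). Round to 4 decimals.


Step 1: Evaluate f(x).
f(-4.2295) = 7*(-4.2295)^2 + 6*(-4.2295) - 1 = 98.8437
Step 2: Evaluate g(x).
g(-4.2295) = 5*-4.2295 - 15 = -36.1475
Step 3: Compute Lagrangian.
L = 98.8437 + 7*-36.1475 = -154.1888


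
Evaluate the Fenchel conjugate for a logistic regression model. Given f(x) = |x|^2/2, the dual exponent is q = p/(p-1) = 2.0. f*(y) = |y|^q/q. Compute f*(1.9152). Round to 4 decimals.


The conjugate exponent q satisfies 1/p + 1/q = 1.
p = 2, so q = 2/(2 - 1) = 2.0
|y|^q = 1.9152^2.0 = 3.668
f*(1.9152) = 3.668 / 2.0 = 1.834


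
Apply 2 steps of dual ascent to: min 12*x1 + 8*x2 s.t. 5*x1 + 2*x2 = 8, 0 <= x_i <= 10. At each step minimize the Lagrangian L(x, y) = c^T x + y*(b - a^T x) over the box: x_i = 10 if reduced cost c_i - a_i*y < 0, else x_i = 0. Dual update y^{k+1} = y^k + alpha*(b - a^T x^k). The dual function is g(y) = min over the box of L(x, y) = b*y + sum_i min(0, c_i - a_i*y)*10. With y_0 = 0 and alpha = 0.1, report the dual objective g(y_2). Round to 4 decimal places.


Dual ascent for LP: min 12*x1 + 8*x2, 5*x1 + 2*x2 = 8, 0 <= x_i <= 10
Step 1: y^k = 0.0, reduced costs: (12.0, 8.0)
  x^k = (0.0, 0.0), subgradient = b - a^T x = 8.0
  y^{k+1} = 0.0 + 0.1*8.0 = 0.8
Step 2: y^k = 0.8, reduced costs: (8.0, 6.4)
  x^k = (0.0, 0.0), subgradient = b - a^T x = 8.0
  y^{k+1} = 0.8 + 0.1*8.0 = 1.6
Dual objective at y_2 = 1.6: reduced costs (4.0, 4.8), box minimizer x = (0.0, 0.0)
g(y_2) = b*y + (c1 - a1*y)*x1 + (c2 - a2*y)*x2 = 8*1.6 + 4.0*0.0 + 4.8*0.0 = 12.8 + 0.0 + 0.0 = 12.8


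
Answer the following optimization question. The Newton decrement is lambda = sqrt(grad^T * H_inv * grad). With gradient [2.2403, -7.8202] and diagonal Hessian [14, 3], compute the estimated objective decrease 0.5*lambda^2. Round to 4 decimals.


Step 1: H is diagonal, so H^(-1) * g = [0.16, -2.6067].
Step 2: g^T H^(-1) g = sum_i g_i^2 / H_ii
  = (2.2403)^2/14 + (-7.8202)^2/3
  = 0.3585 + 20.3852 = 20.7437
Step 3: Objective decrease = 0.5 * g^T H^(-1) g = 10.3718


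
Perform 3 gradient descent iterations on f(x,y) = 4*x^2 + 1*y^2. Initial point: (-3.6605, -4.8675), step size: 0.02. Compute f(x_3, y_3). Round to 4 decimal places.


Gradient descent on f(x,y) = 4*x^2 + 1*y^2.
Starting point: (-3.6605, -4.8675), alpha = 0.02
Step 1: grad_x = 2*4*-3.6605 = -29.284, grad_y = 2*1*-4.8675 = -9.735
  x_1 = -3.6605 - 0.02*-29.284 = -3.0748
  y_1 = -4.8675 - 0.02*-9.735 = -4.6728
Step 2: grad_x = 2*4*-3.0748 = -24.5986, grad_y = 2*1*-4.6728 = -9.3456
  x_2 = -3.0748 - 0.02*-24.5986 = -2.5828
  y_2 = -4.6728 - 0.02*-9.3456 = -4.4859
Step 3: grad_x = 2*4*-2.5828 = -20.6628, grad_y = 2*1*-4.4859 = -8.9718
  x_3 = -2.5828 - 0.02*-20.6628 = -2.1696
  y_3 = -4.4859 - 0.02*-8.9718 = -4.3065
f(-2.1696, -4.3065) = 4*(-2.1696)^2 + 1*(-4.3065)^2 = 37.3741


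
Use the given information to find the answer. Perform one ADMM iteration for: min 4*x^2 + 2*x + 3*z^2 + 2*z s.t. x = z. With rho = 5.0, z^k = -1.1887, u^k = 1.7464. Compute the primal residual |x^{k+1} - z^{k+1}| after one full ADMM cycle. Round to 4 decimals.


ADMM iteration with rho = 5.0, z^k = -1.1887, u^k = 1.7464
Step 1: x-update.
Minimize 4*x^2 + 2*x + (5.0/2)*(x + 1.1887 + 1.7464)^2
FOC: (2*4 + 5.0)*x = -2 + 5.0*(-1.1887 - 1.7464)
x^{k+1} = -1.2827
Step 2: z-update.
Minimize 3*z^2 + 2*z + (5.0/2)*(-1.2827 - z + 1.7464)^2
FOC: (2*3 + 5.0)*z = -2 + 5.0*(-1.2827 + 1.7464)
z^{k+1} = 0.0289
Step 3: u-update.
u^{k+1} = 1.7464 - 1.2827 - 0.0289 = 0.4347
Step 4: Primal residual = |-1.2827 - 0.0289| = 1.3117


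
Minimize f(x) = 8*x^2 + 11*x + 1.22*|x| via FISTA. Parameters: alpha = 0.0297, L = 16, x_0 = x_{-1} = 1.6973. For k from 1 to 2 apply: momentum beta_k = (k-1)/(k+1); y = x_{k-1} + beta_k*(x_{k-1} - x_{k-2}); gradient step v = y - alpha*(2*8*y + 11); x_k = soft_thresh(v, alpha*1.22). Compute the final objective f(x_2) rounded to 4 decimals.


FISTA on f(x) = 8*x^2 + 11*x + 1.22*|x|
L = 16, alpha = 0.0297
Iteration 1: beta = 0.0, y = 1.6973 + 0.0*(1.6973 - 1.6973) = 1.6973
  grad(y) = 38.1568, v = y - alpha*grad = 0.564
  prox(v) = soft_thresh(0.564, 0.0362) = 0.5278
Iteration 2: beta = 0.3333, y = 0.5278 + 0.3333*(0.5278 - 1.6973) = 0.138
  grad(y) = 13.2077, v = y - alpha*grad = -0.2543
  prox(v) = soft_thresh(-0.2543, 0.0362) = -0.2181
f(x_2) = 8*(-0.2181)^2 + 11*(-0.2181) + 1.22*|-0.2181| = -1.7522


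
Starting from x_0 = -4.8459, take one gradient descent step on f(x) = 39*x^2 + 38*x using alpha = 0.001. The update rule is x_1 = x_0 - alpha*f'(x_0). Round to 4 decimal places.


We compute the gradient at x_0 and apply the update.
f'(x) = 78*x + 38
f'(-4.8459) = 78*-4.8459 + 38 = -339.9802
x_1 = -4.8459 - 0.001*-339.9802 = -4.5059


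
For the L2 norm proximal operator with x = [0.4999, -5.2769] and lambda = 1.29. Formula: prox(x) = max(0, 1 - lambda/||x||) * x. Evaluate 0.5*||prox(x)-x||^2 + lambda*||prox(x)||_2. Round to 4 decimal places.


Step 1: Compute ||x||.
||x|| = 5.3005
Step 2: Compute scaling factor.
scale = max(0, 1 - 1.29/5.3005) = 0.7566
Step 3: prox(x) = [0.3782, -3.9926]
||prox(x)|| = 4.0105
Step 4: Proximal objective.
0.5*||prox-x||^2 = 0.8321
lambda*||prox|| = 5.1735
Total = 6.0056


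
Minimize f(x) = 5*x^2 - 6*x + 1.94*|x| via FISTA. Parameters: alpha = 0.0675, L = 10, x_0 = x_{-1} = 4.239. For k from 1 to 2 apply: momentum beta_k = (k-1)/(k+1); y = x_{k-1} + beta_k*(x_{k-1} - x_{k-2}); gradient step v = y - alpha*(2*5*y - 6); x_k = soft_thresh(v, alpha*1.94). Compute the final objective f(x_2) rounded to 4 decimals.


FISTA on f(x) = 5*x^2 - 6*x + 1.94*|x|
L = 10, alpha = 0.0675
Iteration 1: beta = 0.0, y = 4.239 + 0.0*(4.239 - 4.239) = 4.239
  grad(y) = 36.39, v = y - alpha*grad = 1.7827
  prox(v) = soft_thresh(1.7827, 0.131) = 1.6517
Iteration 2: beta = 0.3333, y = 1.6517 + 0.3333*(1.6517 - 4.239) = 0.7893
  grad(y) = 1.893, v = y - alpha*grad = 0.6615
  prox(v) = soft_thresh(0.6615, 0.131) = 0.5306
f(x_2) = 5*0.5306^2 - 6*0.5306 + 1.94*|0.5306| = -0.7466


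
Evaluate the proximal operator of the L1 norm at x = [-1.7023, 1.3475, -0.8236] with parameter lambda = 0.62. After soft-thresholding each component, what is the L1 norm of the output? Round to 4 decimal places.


Soft-thresholding with lambda = 0.62:
prox(-1.7023) = sign(-1.7023)*max(|-1.7023| - 0.62, 0) = -1.0823
prox(1.3475) = sign(1.3475)*max(|1.3475| - 0.62, 0) = 0.7275
prox(-0.8236) = sign(-0.8236)*max(|-0.8236| - 0.62, 0) = -0.2036
prox(x) = [-1.0823, 0.7275, -0.2036]
||prox(x)||_1 = 1.0823 + 0.7275 + 0.2036 = 2.0134


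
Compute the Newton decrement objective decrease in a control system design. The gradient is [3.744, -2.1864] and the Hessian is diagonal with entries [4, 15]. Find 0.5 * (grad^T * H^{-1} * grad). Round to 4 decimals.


Step 1: H is diagonal, so H^(-1) * g = [0.936, -0.1458].
Step 2: g^T H^(-1) g = sum_i g_i^2 / H_ii
  = (3.744)^2/4 + (-2.1864)^2/15
  = 3.5044 + 0.3187 = 3.8231
Step 3: Objective decrease = 0.5 * g^T H^(-1) g = 1.9115


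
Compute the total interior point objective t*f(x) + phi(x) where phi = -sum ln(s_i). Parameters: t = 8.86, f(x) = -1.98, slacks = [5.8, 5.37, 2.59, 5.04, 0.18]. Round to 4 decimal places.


Step 1: Compute log-barrier.
ln values: [1.7579, 1.6808, 0.9517, 1.6174, -1.7148]
phi = -(1.7579 + 1.6808 + 0.9517 + 1.6174 - 1.7148) = -4.293
Step 2: Compute augmented objective.
t*f(x) = 8.86*-1.98 = -17.5428
Total = -17.5428 - 4.293 = -21.8358


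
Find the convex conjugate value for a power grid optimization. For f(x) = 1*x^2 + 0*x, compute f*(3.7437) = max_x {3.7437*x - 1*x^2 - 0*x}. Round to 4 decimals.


f*(y) = sup_x {y*x - a*x^2 - b*x} = sup_x {(y-b)*x - a*x^2}
FOC: (y - b) - 2a*x = 0 => x* = (y - b)/(2a)
x* = (3.7437 - 0)/(2*1) = 1.8719
f*(3.7437) = (y-b)^2/(4a) = (3.7437 - 0)^2/(4*1)
= 14.0153/4 = 3.5038


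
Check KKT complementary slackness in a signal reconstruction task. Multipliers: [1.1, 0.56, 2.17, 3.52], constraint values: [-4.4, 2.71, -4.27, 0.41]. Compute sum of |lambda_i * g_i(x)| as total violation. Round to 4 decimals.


KKT complementary slackness check:
lambda_1 * g_1 = 1.1 * -4.4 = -4.84
lambda_2 * g_2 = 0.56 * 2.71 = 1.5176
lambda_3 * g_3 = 2.17 * -4.27 = -9.2659
lambda_4 * g_4 = 3.52 * 0.41 = 1.4432
Total violation = 4.84 + 1.5176 + 9.2659 + 1.4432 = 17.0667


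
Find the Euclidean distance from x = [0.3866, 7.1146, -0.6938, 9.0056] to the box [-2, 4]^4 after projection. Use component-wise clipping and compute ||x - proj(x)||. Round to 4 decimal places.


Project each component onto [-2, 4].
clip(0.3866) = 0.3866, clip(7.1146) = 4.0, clip(-0.6938) = -0.6938, clip(9.0056) = 4.0
Projection = [0.3866, 4.0, -0.6938, 4.0]
Squared diffs: [0.0, 9.7007, 0.0, 25.056]
Distance = sqrt(34.7567) = 5.8955


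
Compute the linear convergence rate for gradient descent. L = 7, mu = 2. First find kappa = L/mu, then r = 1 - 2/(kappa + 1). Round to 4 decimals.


Step 1: Compute the condition number.
kappa = L/mu = 7/2 = 3.5
Step 2: Compute the convergence rate.
r = 1 - 2/(kappa + 1) = 1 - 2*mu/(L + mu) = (L - mu)/(L + mu) = 5/9 = 0.5556


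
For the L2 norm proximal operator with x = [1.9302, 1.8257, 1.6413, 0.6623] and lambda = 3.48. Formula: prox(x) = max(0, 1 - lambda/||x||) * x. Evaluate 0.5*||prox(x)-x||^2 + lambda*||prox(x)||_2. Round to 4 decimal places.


Step 1: Compute ||x||.
||x|| = 3.1924
Step 2: Compute scaling factor.
scale = max(0, 1 - 3.48/3.1924) = 0.0
Step 3: prox(x) = [0.0, 0.0, 0.0, 0.0]
||prox(x)|| = 0.0
Step 4: Proximal objective.
0.5*||prox-x||^2 = 5.0957
lambda*||prox|| = 0.0
Total = 5.0957


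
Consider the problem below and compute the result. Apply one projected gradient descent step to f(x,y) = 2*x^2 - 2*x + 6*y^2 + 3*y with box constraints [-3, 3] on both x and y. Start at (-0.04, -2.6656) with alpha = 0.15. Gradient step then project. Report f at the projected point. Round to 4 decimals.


Step 1: Compute gradient at (-0.04, -2.6656).
grad_x = 2*2*-0.04 - 2 = -2.16
grad_y = 2*6*-2.6656 + 3 = -28.9872
Step 2: Gradient step.
x_raw = -0.04 - 0.15*-2.16 = 0.284
y_raw = -2.6656 - 0.15*-28.9872 = 1.6825
Step 3: Project onto [-3, 3].
x_proj = clip(0.284) = 0.284
y_proj = clip(1.6825) = 1.6825
Step 4: Evaluate f.
f(0.284, 1.6825) = 21.6252


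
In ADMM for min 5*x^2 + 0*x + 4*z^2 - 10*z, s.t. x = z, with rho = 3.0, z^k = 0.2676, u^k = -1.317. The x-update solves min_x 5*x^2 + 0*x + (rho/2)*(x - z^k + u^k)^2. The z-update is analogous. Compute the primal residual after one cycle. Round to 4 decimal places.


ADMM iteration with rho = 3.0, z^k = 0.2676, u^k = -1.317
Step 1: x-update.
Minimize 5*x^2 + 0*x + (3.0/2)*(x - 0.2676 - 1.317)^2
FOC: (2*5 + 3.0)*x = 0 + 3.0*(0.2676 + 1.317)
x^{k+1} = 0.3657
Step 2: z-update.
Minimize 4*z^2 - 10*z + (3.0/2)*(0.3657 - z - 1.317)^2
FOC: (2*4 + 3.0)*z = 10 + 3.0*(0.3657 - 1.317)
z^{k+1} = 0.6496
Step 3: u-update.
u^{k+1} = -1.317 + 0.3657 - 0.6496 = -1.601
Step 4: Primal residual = |0.3657 - 0.6496| = 0.284
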